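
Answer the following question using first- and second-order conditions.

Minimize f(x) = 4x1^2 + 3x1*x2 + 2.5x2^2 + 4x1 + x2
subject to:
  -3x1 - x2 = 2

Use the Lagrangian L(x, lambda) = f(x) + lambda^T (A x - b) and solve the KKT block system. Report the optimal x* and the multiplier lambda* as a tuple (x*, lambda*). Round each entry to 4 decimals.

Form the Lagrangian:
  L(x, lambda) = (1/2) x^T Q x + c^T x + lambda^T (A x - b)
Stationarity (grad_x L = 0): Q x + c + A^T lambda = 0.
Primal feasibility: A x = b.

This gives the KKT block system:
  [ Q   A^T ] [ x     ]   [-c ]
  [ A    0  ] [ lambda ] = [ b ]

Solving the linear system:
  x*      = (-0.7143, 0.1429)
  lambda* = (-0.4286)
  f(x*)   = -0.9286

x* = (-0.7143, 0.1429), lambda* = (-0.4286)


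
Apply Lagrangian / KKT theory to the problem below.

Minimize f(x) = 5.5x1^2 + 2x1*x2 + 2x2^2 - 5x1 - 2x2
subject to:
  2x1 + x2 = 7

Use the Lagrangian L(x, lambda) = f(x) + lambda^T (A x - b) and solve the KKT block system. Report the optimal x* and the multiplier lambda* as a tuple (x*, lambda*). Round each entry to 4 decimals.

Form the Lagrangian:
  L(x, lambda) = (1/2) x^T Q x + c^T x + lambda^T (A x - b)
Stationarity (grad_x L = 0): Q x + c + A^T lambda = 0.
Primal feasibility: A x = b.

This gives the KKT block system:
  [ Q   A^T ] [ x     ]   [-c ]
  [ A    0  ] [ lambda ] = [ b ]

Solving the linear system:
  x*      = (2.2632, 2.4737)
  lambda* = (-12.4211)
  f(x*)   = 35.3421

x* = (2.2632, 2.4737), lambda* = (-12.4211)


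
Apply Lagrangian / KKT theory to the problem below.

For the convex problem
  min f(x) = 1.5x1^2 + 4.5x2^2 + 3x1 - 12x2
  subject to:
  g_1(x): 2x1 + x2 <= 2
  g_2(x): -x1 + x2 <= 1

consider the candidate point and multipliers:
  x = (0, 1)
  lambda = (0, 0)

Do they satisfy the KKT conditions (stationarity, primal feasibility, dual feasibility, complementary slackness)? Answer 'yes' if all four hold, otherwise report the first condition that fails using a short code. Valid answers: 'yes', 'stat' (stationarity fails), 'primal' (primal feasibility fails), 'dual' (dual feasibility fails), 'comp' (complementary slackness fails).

Gradient of f: grad f(x) = Q x + c = (3, -3)
Constraint values g_i(x) = a_i^T x - b_i:
  g_1((0, 1)) = -1
  g_2((0, 1)) = 0
Stationarity residual: grad f(x) + sum_i lambda_i a_i = (3, -3)
  -> stationarity FAILS
Primal feasibility (all g_i <= 0): OK
Dual feasibility (all lambda_i >= 0): OK
Complementary slackness (lambda_i * g_i(x) = 0 for all i): OK

Verdict: the first failing condition is stationarity -> stat.

stat


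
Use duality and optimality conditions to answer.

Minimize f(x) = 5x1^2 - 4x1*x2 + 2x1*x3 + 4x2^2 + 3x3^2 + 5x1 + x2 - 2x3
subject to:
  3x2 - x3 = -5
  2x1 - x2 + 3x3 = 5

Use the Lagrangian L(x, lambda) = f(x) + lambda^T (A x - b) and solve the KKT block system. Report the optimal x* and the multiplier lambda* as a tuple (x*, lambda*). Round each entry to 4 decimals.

Form the Lagrangian:
  L(x, lambda) = (1/2) x^T Q x + c^T x + lambda^T (A x - b)
Stationarity (grad_x L = 0): Q x + c + A^T lambda = 0.
Primal feasibility: A x = b.

This gives the KKT block system:
  [ Q   A^T ] [ x     ]   [-c ]
  [ A    0  ] [ lambda ] = [ b ]

Solving the linear system:
  x*      = (-0.8252, -1.0437, 1.8689)
  lambda* = (0.5728, -2.3301)
  f(x*)   = 2.8034

x* = (-0.8252, -1.0437, 1.8689), lambda* = (0.5728, -2.3301)


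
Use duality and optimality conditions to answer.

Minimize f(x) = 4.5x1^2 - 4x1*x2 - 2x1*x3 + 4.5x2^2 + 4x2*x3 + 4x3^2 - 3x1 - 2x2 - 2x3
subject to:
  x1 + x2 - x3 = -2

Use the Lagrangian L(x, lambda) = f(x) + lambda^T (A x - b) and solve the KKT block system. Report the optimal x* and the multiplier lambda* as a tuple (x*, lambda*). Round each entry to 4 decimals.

Form the Lagrangian:
  L(x, lambda) = (1/2) x^T Q x + c^T x + lambda^T (A x - b)
Stationarity (grad_x L = 0): Q x + c + A^T lambda = 0.
Primal feasibility: A x = b.

This gives the KKT block system:
  [ Q   A^T ] [ x     ]   [-c ]
  [ A    0  ] [ lambda ] = [ b ]

Solving the linear system:
  x*      = (-0.1903, -0.7543, 1.0554)
  lambda* = (3.8062)
  f(x*)   = 3.7907

x* = (-0.1903, -0.7543, 1.0554), lambda* = (3.8062)


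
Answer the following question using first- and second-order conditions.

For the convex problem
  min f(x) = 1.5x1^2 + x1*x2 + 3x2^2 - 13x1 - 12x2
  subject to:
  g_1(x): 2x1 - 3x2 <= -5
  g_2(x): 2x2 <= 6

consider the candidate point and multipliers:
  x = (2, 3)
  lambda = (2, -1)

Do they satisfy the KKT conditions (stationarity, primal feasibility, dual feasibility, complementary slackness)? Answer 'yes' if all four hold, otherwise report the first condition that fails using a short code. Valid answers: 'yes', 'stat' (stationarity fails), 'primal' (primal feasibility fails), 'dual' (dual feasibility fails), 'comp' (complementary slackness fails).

Gradient of f: grad f(x) = Q x + c = (-4, 8)
Constraint values g_i(x) = a_i^T x - b_i:
  g_1((2, 3)) = 0
  g_2((2, 3)) = 0
Stationarity residual: grad f(x) + sum_i lambda_i a_i = (0, 0)
  -> stationarity OK
Primal feasibility (all g_i <= 0): OK
Dual feasibility (all lambda_i >= 0): FAILS
Complementary slackness (lambda_i * g_i(x) = 0 for all i): OK

Verdict: the first failing condition is dual_feasibility -> dual.

dual


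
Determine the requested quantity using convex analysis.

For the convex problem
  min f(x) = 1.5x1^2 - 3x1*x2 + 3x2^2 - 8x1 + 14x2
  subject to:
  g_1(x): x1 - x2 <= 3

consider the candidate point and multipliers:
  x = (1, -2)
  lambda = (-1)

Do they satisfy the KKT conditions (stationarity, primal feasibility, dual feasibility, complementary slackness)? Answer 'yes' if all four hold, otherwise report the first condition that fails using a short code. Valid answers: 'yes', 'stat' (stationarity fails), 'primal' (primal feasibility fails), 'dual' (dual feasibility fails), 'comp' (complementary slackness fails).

Gradient of f: grad f(x) = Q x + c = (1, -1)
Constraint values g_i(x) = a_i^T x - b_i:
  g_1((1, -2)) = 0
Stationarity residual: grad f(x) + sum_i lambda_i a_i = (0, 0)
  -> stationarity OK
Primal feasibility (all g_i <= 0): OK
Dual feasibility (all lambda_i >= 0): FAILS
Complementary slackness (lambda_i * g_i(x) = 0 for all i): OK

Verdict: the first failing condition is dual_feasibility -> dual.

dual


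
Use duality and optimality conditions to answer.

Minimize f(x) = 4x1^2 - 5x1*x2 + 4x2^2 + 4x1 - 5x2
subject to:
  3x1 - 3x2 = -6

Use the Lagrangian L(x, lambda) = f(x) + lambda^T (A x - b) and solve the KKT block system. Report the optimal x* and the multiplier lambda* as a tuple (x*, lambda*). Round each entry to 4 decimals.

Form the Lagrangian:
  L(x, lambda) = (1/2) x^T Q x + c^T x + lambda^T (A x - b)
Stationarity (grad_x L = 0): Q x + c + A^T lambda = 0.
Primal feasibility: A x = b.

This gives the KKT block system:
  [ Q   A^T ] [ x     ]   [-c ]
  [ A    0  ] [ lambda ] = [ b ]

Solving the linear system:
  x*      = (-0.8333, 1.1667)
  lambda* = (2.8333)
  f(x*)   = 3.9167

x* = (-0.8333, 1.1667), lambda* = (2.8333)


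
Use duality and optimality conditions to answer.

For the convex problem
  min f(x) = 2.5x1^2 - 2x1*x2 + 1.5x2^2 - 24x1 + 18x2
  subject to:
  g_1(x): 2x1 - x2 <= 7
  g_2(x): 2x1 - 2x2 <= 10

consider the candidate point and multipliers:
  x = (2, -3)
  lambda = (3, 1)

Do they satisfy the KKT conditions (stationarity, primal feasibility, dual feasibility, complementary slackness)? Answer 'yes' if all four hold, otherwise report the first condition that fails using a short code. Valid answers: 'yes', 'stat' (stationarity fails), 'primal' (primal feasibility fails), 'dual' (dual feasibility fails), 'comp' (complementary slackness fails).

Gradient of f: grad f(x) = Q x + c = (-8, 5)
Constraint values g_i(x) = a_i^T x - b_i:
  g_1((2, -3)) = 0
  g_2((2, -3)) = 0
Stationarity residual: grad f(x) + sum_i lambda_i a_i = (0, 0)
  -> stationarity OK
Primal feasibility (all g_i <= 0): OK
Dual feasibility (all lambda_i >= 0): OK
Complementary slackness (lambda_i * g_i(x) = 0 for all i): OK

Verdict: yes, KKT holds.

yes


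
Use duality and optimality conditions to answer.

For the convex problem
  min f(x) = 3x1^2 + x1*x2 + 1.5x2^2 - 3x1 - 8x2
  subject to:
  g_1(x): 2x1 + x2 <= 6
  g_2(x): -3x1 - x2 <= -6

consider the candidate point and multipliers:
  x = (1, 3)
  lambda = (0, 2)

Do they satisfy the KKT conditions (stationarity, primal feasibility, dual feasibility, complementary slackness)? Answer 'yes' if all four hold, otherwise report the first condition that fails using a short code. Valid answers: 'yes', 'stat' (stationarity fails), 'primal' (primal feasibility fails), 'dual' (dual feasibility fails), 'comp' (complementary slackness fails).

Gradient of f: grad f(x) = Q x + c = (6, 2)
Constraint values g_i(x) = a_i^T x - b_i:
  g_1((1, 3)) = -1
  g_2((1, 3)) = 0
Stationarity residual: grad f(x) + sum_i lambda_i a_i = (0, 0)
  -> stationarity OK
Primal feasibility (all g_i <= 0): OK
Dual feasibility (all lambda_i >= 0): OK
Complementary slackness (lambda_i * g_i(x) = 0 for all i): OK

Verdict: yes, KKT holds.

yes


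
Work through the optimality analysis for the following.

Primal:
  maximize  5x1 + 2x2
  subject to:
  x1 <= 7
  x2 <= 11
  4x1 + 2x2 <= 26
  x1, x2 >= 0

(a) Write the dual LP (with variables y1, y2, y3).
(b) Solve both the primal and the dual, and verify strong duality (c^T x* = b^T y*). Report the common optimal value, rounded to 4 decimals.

The standard primal-dual pair for 'max c^T x s.t. A x <= b, x >= 0' is:
  Dual:  min b^T y  s.t.  A^T y >= c,  y >= 0.

So the dual LP is:
  minimize  7y1 + 11y2 + 26y3
  subject to:
    y1 + 4y3 >= 5
    y2 + 2y3 >= 2
    y1, y2, y3 >= 0

Solving the primal: x* = (6.5, 0).
  primal value c^T x* = 32.5.
Solving the dual: y* = (0, 0, 1.25).
  dual value b^T y* = 32.5.
Strong duality: c^T x* = b^T y*. Confirmed.

32.5


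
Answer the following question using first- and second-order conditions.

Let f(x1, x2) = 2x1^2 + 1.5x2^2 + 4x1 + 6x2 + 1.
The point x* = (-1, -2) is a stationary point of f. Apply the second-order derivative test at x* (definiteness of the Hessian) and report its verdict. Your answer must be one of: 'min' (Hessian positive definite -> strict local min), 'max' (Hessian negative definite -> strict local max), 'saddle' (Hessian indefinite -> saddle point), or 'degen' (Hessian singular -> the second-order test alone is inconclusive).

Compute the Hessian H = grad^2 f:
  H = [[4, 0], [0, 3]]
Verify stationarity: grad f(x*) = H x* + g = (0, 0).
Eigenvalues of H: 3, 4.
Both eigenvalues > 0, so H is positive definite -> x* is a strict local min.

min


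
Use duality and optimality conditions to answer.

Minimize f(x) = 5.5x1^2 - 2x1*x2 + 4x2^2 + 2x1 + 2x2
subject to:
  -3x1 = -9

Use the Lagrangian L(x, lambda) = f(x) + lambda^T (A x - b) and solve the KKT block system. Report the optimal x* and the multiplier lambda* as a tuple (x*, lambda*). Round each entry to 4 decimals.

Form the Lagrangian:
  L(x, lambda) = (1/2) x^T Q x + c^T x + lambda^T (A x - b)
Stationarity (grad_x L = 0): Q x + c + A^T lambda = 0.
Primal feasibility: A x = b.

This gives the KKT block system:
  [ Q   A^T ] [ x     ]   [-c ]
  [ A    0  ] [ lambda ] = [ b ]

Solving the linear system:
  x*      = (3, 0.5)
  lambda* = (11.3333)
  f(x*)   = 54.5

x* = (3, 0.5), lambda* = (11.3333)


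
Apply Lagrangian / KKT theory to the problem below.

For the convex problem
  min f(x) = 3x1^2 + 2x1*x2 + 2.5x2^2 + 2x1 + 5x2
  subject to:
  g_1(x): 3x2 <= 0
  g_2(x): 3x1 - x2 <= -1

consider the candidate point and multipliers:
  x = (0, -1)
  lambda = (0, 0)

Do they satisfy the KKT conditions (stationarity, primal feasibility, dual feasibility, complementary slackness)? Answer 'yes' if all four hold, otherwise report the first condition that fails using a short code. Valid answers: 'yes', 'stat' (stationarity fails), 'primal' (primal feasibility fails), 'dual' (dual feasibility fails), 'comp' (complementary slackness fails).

Gradient of f: grad f(x) = Q x + c = (0, 0)
Constraint values g_i(x) = a_i^T x - b_i:
  g_1((0, -1)) = -3
  g_2((0, -1)) = 2
Stationarity residual: grad f(x) + sum_i lambda_i a_i = (0, 0)
  -> stationarity OK
Primal feasibility (all g_i <= 0): FAILS
Dual feasibility (all lambda_i >= 0): OK
Complementary slackness (lambda_i * g_i(x) = 0 for all i): OK

Verdict: the first failing condition is primal_feasibility -> primal.

primal


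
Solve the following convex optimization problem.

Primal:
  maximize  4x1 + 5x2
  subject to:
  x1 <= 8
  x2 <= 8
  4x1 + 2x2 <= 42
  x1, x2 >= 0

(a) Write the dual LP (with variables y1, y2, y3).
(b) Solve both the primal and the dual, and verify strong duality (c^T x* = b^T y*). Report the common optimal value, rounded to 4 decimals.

The standard primal-dual pair for 'max c^T x s.t. A x <= b, x >= 0' is:
  Dual:  min b^T y  s.t.  A^T y >= c,  y >= 0.

So the dual LP is:
  minimize  8y1 + 8y2 + 42y3
  subject to:
    y1 + 4y3 >= 4
    y2 + 2y3 >= 5
    y1, y2, y3 >= 0

Solving the primal: x* = (6.5, 8).
  primal value c^T x* = 66.
Solving the dual: y* = (0, 3, 1).
  dual value b^T y* = 66.
Strong duality: c^T x* = b^T y*. Confirmed.

66


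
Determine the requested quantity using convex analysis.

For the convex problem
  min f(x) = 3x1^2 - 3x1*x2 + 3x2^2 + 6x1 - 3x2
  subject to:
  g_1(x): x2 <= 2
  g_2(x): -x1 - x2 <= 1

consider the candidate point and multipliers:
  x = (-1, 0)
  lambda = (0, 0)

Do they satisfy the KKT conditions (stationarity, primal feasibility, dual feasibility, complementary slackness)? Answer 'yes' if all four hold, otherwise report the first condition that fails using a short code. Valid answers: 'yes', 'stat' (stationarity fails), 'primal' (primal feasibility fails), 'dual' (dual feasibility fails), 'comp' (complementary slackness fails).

Gradient of f: grad f(x) = Q x + c = (0, 0)
Constraint values g_i(x) = a_i^T x - b_i:
  g_1((-1, 0)) = -2
  g_2((-1, 0)) = 0
Stationarity residual: grad f(x) + sum_i lambda_i a_i = (0, 0)
  -> stationarity OK
Primal feasibility (all g_i <= 0): OK
Dual feasibility (all lambda_i >= 0): OK
Complementary slackness (lambda_i * g_i(x) = 0 for all i): OK

Verdict: yes, KKT holds.

yes


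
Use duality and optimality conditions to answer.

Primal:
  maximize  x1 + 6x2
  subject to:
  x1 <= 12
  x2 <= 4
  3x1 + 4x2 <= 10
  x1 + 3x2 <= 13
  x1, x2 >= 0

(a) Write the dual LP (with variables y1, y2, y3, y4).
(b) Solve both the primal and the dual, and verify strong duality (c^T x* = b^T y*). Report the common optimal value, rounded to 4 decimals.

The standard primal-dual pair for 'max c^T x s.t. A x <= b, x >= 0' is:
  Dual:  min b^T y  s.t.  A^T y >= c,  y >= 0.

So the dual LP is:
  minimize  12y1 + 4y2 + 10y3 + 13y4
  subject to:
    y1 + 3y3 + y4 >= 1
    y2 + 4y3 + 3y4 >= 6
    y1, y2, y3, y4 >= 0

Solving the primal: x* = (0, 2.5).
  primal value c^T x* = 15.
Solving the dual: y* = (0, 0, 1.5, 0).
  dual value b^T y* = 15.
Strong duality: c^T x* = b^T y*. Confirmed.

15


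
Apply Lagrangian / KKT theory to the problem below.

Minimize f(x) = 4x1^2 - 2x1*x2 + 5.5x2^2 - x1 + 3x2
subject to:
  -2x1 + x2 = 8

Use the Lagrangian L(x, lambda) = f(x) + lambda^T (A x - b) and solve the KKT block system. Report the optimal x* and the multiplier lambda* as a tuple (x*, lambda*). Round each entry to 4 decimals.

Form the Lagrangian:
  L(x, lambda) = (1/2) x^T Q x + c^T x + lambda^T (A x - b)
Stationarity (grad_x L = 0): Q x + c + A^T lambda = 0.
Primal feasibility: A x = b.

This gives the KKT block system:
  [ Q   A^T ] [ x     ]   [-c ]
  [ A    0  ] [ lambda ] = [ b ]

Solving the linear system:
  x*      = (-3.75, 0.5)
  lambda* = (-16)
  f(x*)   = 66.625

x* = (-3.75, 0.5), lambda* = (-16)


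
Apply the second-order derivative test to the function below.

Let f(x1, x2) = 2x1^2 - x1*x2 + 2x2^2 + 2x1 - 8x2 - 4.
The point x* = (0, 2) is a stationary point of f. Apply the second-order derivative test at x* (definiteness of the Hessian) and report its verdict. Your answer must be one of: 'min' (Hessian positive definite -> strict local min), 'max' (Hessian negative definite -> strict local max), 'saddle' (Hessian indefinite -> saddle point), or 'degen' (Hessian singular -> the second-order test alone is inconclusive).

Compute the Hessian H = grad^2 f:
  H = [[4, -1], [-1, 4]]
Verify stationarity: grad f(x*) = H x* + g = (0, 0).
Eigenvalues of H: 3, 5.
Both eigenvalues > 0, so H is positive definite -> x* is a strict local min.

min


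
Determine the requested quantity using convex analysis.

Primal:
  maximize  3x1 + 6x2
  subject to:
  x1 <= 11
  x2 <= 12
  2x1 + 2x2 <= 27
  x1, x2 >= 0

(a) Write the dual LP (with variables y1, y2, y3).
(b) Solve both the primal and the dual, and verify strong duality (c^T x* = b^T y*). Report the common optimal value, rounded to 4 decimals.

The standard primal-dual pair for 'max c^T x s.t. A x <= b, x >= 0' is:
  Dual:  min b^T y  s.t.  A^T y >= c,  y >= 0.

So the dual LP is:
  minimize  11y1 + 12y2 + 27y3
  subject to:
    y1 + 2y3 >= 3
    y2 + 2y3 >= 6
    y1, y2, y3 >= 0

Solving the primal: x* = (1.5, 12).
  primal value c^T x* = 76.5.
Solving the dual: y* = (0, 3, 1.5).
  dual value b^T y* = 76.5.
Strong duality: c^T x* = b^T y*. Confirmed.

76.5


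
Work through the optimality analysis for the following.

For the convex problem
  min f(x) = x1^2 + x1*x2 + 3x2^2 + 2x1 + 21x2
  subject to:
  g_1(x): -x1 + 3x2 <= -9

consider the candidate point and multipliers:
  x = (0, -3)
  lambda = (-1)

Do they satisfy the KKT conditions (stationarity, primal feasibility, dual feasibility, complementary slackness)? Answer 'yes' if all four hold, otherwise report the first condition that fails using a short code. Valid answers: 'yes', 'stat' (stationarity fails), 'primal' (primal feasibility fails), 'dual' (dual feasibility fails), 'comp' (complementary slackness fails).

Gradient of f: grad f(x) = Q x + c = (-1, 3)
Constraint values g_i(x) = a_i^T x - b_i:
  g_1((0, -3)) = 0
Stationarity residual: grad f(x) + sum_i lambda_i a_i = (0, 0)
  -> stationarity OK
Primal feasibility (all g_i <= 0): OK
Dual feasibility (all lambda_i >= 0): FAILS
Complementary slackness (lambda_i * g_i(x) = 0 for all i): OK

Verdict: the first failing condition is dual_feasibility -> dual.

dual


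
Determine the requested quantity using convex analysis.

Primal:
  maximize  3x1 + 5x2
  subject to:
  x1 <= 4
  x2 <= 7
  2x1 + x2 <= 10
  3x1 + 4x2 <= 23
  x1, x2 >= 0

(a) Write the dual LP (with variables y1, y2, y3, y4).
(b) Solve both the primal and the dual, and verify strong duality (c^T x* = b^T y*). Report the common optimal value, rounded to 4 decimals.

The standard primal-dual pair for 'max c^T x s.t. A x <= b, x >= 0' is:
  Dual:  min b^T y  s.t.  A^T y >= c,  y >= 0.

So the dual LP is:
  minimize  4y1 + 7y2 + 10y3 + 23y4
  subject to:
    y1 + 2y3 + 3y4 >= 3
    y2 + y3 + 4y4 >= 5
    y1, y2, y3, y4 >= 0

Solving the primal: x* = (0, 5.75).
  primal value c^T x* = 28.75.
Solving the dual: y* = (0, 0, 0, 1.25).
  dual value b^T y* = 28.75.
Strong duality: c^T x* = b^T y*. Confirmed.

28.75


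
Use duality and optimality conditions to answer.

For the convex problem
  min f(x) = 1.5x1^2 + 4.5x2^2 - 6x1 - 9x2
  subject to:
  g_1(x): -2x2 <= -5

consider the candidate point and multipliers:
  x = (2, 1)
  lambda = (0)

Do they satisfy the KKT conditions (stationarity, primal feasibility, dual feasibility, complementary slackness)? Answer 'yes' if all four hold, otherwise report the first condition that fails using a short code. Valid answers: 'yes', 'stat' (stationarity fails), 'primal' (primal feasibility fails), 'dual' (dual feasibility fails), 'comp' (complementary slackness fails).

Gradient of f: grad f(x) = Q x + c = (0, 0)
Constraint values g_i(x) = a_i^T x - b_i:
  g_1((2, 1)) = 3
Stationarity residual: grad f(x) + sum_i lambda_i a_i = (0, 0)
  -> stationarity OK
Primal feasibility (all g_i <= 0): FAILS
Dual feasibility (all lambda_i >= 0): OK
Complementary slackness (lambda_i * g_i(x) = 0 for all i): OK

Verdict: the first failing condition is primal_feasibility -> primal.

primal


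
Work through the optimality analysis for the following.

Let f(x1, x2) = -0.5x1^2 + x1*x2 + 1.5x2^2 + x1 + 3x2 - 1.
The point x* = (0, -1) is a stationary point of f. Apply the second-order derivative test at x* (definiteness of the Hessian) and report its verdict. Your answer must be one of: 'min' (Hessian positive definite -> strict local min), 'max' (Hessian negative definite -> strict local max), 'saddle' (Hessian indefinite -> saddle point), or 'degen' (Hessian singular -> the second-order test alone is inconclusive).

Compute the Hessian H = grad^2 f:
  H = [[-1, 1], [1, 3]]
Verify stationarity: grad f(x*) = H x* + g = (0, 0).
Eigenvalues of H: -1.2361, 3.2361.
Eigenvalues have mixed signs, so H is indefinite -> x* is a saddle point.

saddle


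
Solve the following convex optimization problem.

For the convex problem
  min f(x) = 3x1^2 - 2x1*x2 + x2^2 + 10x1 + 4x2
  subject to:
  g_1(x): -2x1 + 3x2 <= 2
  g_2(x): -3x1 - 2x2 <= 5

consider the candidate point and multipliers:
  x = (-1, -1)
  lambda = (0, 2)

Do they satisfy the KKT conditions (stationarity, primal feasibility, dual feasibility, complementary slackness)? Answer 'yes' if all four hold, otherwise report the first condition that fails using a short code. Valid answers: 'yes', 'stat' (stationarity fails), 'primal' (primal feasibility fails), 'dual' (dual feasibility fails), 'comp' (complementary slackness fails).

Gradient of f: grad f(x) = Q x + c = (6, 4)
Constraint values g_i(x) = a_i^T x - b_i:
  g_1((-1, -1)) = -3
  g_2((-1, -1)) = 0
Stationarity residual: grad f(x) + sum_i lambda_i a_i = (0, 0)
  -> stationarity OK
Primal feasibility (all g_i <= 0): OK
Dual feasibility (all lambda_i >= 0): OK
Complementary slackness (lambda_i * g_i(x) = 0 for all i): OK

Verdict: yes, KKT holds.

yes


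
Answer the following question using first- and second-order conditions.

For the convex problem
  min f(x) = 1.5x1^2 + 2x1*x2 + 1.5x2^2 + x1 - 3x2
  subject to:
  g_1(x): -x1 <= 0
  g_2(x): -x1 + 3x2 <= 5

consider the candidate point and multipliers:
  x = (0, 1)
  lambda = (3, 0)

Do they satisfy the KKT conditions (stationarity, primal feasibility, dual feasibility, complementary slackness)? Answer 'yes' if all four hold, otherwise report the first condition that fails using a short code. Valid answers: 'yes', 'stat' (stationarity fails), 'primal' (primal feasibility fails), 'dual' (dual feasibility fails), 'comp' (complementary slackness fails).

Gradient of f: grad f(x) = Q x + c = (3, 0)
Constraint values g_i(x) = a_i^T x - b_i:
  g_1((0, 1)) = 0
  g_2((0, 1)) = -2
Stationarity residual: grad f(x) + sum_i lambda_i a_i = (0, 0)
  -> stationarity OK
Primal feasibility (all g_i <= 0): OK
Dual feasibility (all lambda_i >= 0): OK
Complementary slackness (lambda_i * g_i(x) = 0 for all i): OK

Verdict: yes, KKT holds.

yes


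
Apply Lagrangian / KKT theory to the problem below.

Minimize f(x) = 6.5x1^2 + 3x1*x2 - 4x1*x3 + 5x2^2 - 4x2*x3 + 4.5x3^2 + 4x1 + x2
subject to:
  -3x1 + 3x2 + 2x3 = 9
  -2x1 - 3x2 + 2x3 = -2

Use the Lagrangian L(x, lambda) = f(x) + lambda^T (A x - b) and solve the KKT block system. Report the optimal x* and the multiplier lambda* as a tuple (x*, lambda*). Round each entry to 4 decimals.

Form the Lagrangian:
  L(x, lambda) = (1/2) x^T Q x + c^T x + lambda^T (A x - b)
Stationarity (grad_x L = 0): Q x + c + A^T lambda = 0.
Primal feasibility: A x = b.

This gives the KKT block system:
  [ Q   A^T ] [ x     ]   [-c ]
  [ A    0  ] [ lambda ] = [ b ]

Solving the linear system:
  x*      = (-0.9042, 1.6826, 0.6197)
  lambda* = (-2.7218, 1.4898)
  f(x*)   = 12.7707

x* = (-0.9042, 1.6826, 0.6197), lambda* = (-2.7218, 1.4898)


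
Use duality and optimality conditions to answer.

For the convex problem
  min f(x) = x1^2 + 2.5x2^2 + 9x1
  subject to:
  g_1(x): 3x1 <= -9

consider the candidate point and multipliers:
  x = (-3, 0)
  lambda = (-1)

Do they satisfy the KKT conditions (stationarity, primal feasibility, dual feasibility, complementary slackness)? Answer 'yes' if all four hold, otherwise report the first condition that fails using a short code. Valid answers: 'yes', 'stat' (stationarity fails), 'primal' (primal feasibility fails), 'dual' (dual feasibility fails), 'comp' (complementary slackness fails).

Gradient of f: grad f(x) = Q x + c = (3, 0)
Constraint values g_i(x) = a_i^T x - b_i:
  g_1((-3, 0)) = 0
Stationarity residual: grad f(x) + sum_i lambda_i a_i = (0, 0)
  -> stationarity OK
Primal feasibility (all g_i <= 0): OK
Dual feasibility (all lambda_i >= 0): FAILS
Complementary slackness (lambda_i * g_i(x) = 0 for all i): OK

Verdict: the first failing condition is dual_feasibility -> dual.

dual


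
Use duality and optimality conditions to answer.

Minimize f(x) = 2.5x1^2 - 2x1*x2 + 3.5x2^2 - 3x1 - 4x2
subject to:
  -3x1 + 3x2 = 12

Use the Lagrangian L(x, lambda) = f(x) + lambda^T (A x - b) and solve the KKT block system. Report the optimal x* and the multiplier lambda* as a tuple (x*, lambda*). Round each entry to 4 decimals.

Form the Lagrangian:
  L(x, lambda) = (1/2) x^T Q x + c^T x + lambda^T (A x - b)
Stationarity (grad_x L = 0): Q x + c + A^T lambda = 0.
Primal feasibility: A x = b.

This gives the KKT block system:
  [ Q   A^T ] [ x     ]   [-c ]
  [ A    0  ] [ lambda ] = [ b ]

Solving the linear system:
  x*      = (-1.625, 2.375)
  lambda* = (-5.2917)
  f(x*)   = 29.4375

x* = (-1.625, 2.375), lambda* = (-5.2917)


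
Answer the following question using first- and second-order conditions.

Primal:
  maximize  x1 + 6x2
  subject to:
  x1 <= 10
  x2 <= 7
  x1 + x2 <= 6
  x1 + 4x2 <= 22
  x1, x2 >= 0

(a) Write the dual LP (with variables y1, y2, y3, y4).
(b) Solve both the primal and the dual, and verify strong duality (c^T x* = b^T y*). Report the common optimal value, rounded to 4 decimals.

The standard primal-dual pair for 'max c^T x s.t. A x <= b, x >= 0' is:
  Dual:  min b^T y  s.t.  A^T y >= c,  y >= 0.

So the dual LP is:
  minimize  10y1 + 7y2 + 6y3 + 22y4
  subject to:
    y1 + y3 + y4 >= 1
    y2 + y3 + 4y4 >= 6
    y1, y2, y3, y4 >= 0

Solving the primal: x* = (0, 5.5).
  primal value c^T x* = 33.
Solving the dual: y* = (0, 0, 0, 1.5).
  dual value b^T y* = 33.
Strong duality: c^T x* = b^T y*. Confirmed.

33


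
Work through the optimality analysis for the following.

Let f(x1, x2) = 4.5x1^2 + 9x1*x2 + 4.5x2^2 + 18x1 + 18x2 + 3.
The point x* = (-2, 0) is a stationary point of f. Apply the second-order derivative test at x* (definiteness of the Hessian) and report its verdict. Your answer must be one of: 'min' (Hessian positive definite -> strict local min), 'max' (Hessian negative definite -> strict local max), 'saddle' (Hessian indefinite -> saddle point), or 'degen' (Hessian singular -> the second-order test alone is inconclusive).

Compute the Hessian H = grad^2 f:
  H = [[9, 9], [9, 9]]
Verify stationarity: grad f(x*) = H x* + g = (0, 0).
Eigenvalues of H: 0, 18.
H has a zero eigenvalue (singular; positive semidefinite but not definite), so H is neither positive definite, negative definite, nor indefinite. The second-order test alone is inconclusive -> degen.
(Indeed, f is constant along the null direction of H through x*, so x* is not a strict local extremum.)

degen


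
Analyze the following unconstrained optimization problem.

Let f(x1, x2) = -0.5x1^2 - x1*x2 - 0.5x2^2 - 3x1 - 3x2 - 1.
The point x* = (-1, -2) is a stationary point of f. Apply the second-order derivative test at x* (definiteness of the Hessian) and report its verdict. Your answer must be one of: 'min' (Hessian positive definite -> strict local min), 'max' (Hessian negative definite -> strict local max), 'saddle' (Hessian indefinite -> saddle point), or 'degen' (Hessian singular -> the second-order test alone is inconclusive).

Compute the Hessian H = grad^2 f:
  H = [[-1, -1], [-1, -1]]
Verify stationarity: grad f(x*) = H x* + g = (0, 0).
Eigenvalues of H: -2, 0.
H has a zero eigenvalue (singular; negative semidefinite but not definite), so H is neither positive definite, negative definite, nor indefinite. The second-order test alone is inconclusive -> degen.
(Indeed, f is constant along the null direction of H through x*, so x* is not a strict local extremum.)

degen


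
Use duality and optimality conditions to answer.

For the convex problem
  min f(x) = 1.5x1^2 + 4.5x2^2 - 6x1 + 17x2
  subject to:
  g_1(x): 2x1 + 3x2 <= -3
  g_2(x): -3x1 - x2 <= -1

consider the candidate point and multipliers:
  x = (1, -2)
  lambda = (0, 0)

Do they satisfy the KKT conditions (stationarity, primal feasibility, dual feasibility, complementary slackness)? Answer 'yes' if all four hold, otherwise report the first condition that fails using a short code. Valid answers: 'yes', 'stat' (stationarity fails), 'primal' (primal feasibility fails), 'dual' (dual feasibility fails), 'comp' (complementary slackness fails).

Gradient of f: grad f(x) = Q x + c = (-3, -1)
Constraint values g_i(x) = a_i^T x - b_i:
  g_1((1, -2)) = -1
  g_2((1, -2)) = 0
Stationarity residual: grad f(x) + sum_i lambda_i a_i = (-3, -1)
  -> stationarity FAILS
Primal feasibility (all g_i <= 0): OK
Dual feasibility (all lambda_i >= 0): OK
Complementary slackness (lambda_i * g_i(x) = 0 for all i): OK

Verdict: the first failing condition is stationarity -> stat.

stat


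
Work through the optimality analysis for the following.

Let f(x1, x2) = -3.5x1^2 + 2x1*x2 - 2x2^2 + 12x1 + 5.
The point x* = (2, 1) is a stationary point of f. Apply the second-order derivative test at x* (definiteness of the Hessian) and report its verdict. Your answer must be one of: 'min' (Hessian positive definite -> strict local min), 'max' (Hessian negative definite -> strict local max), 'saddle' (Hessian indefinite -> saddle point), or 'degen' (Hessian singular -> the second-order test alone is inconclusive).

Compute the Hessian H = grad^2 f:
  H = [[-7, 2], [2, -4]]
Verify stationarity: grad f(x*) = H x* + g = (0, 0).
Eigenvalues of H: -8, -3.
Both eigenvalues < 0, so H is negative definite -> x* is a strict local max.

max


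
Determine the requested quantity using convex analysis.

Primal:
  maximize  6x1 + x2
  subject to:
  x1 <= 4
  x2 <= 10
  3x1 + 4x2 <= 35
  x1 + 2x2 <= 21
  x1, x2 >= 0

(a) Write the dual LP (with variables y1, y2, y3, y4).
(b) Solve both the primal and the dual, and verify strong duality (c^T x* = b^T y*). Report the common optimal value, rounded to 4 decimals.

The standard primal-dual pair for 'max c^T x s.t. A x <= b, x >= 0' is:
  Dual:  min b^T y  s.t.  A^T y >= c,  y >= 0.

So the dual LP is:
  minimize  4y1 + 10y2 + 35y3 + 21y4
  subject to:
    y1 + 3y3 + y4 >= 6
    y2 + 4y3 + 2y4 >= 1
    y1, y2, y3, y4 >= 0

Solving the primal: x* = (4, 5.75).
  primal value c^T x* = 29.75.
Solving the dual: y* = (5.25, 0, 0.25, 0).
  dual value b^T y* = 29.75.
Strong duality: c^T x* = b^T y*. Confirmed.

29.75


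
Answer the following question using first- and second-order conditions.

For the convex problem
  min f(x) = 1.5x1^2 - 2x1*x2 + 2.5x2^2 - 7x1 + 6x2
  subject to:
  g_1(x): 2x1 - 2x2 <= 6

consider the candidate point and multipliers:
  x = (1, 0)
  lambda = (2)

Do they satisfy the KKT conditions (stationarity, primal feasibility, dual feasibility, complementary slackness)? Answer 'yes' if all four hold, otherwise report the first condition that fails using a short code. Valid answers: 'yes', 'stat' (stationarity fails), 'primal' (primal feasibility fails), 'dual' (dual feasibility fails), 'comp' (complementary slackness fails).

Gradient of f: grad f(x) = Q x + c = (-4, 4)
Constraint values g_i(x) = a_i^T x - b_i:
  g_1((1, 0)) = -4
Stationarity residual: grad f(x) + sum_i lambda_i a_i = (0, 0)
  -> stationarity OK
Primal feasibility (all g_i <= 0): OK
Dual feasibility (all lambda_i >= 0): OK
Complementary slackness (lambda_i * g_i(x) = 0 for all i): FAILS

Verdict: the first failing condition is complementary_slackness -> comp.

comp


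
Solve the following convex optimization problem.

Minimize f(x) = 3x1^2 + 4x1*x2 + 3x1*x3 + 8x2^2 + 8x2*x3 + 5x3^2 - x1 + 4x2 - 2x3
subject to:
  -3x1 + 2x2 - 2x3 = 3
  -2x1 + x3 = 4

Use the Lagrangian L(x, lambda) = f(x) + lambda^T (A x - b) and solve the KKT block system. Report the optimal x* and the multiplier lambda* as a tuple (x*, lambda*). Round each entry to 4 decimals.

Form the Lagrangian:
  L(x, lambda) = (1/2) x^T Q x + c^T x + lambda^T (A x - b)
Stationarity (grad_x L = 0): Q x + c + A^T lambda = 0.
Primal feasibility: A x = b.

This gives the KKT block system:
  [ Q   A^T ] [ x     ]   [-c ]
  [ A    0  ] [ lambda ] = [ b ]

Solving the linear system:
  x*      = (-1.6015, -0.1053, 0.797)
  lambda* = (-1.1421, -2.6066)
  f(x*)   = 6.7195

x* = (-1.6015, -0.1053, 0.797), lambda* = (-1.1421, -2.6066)


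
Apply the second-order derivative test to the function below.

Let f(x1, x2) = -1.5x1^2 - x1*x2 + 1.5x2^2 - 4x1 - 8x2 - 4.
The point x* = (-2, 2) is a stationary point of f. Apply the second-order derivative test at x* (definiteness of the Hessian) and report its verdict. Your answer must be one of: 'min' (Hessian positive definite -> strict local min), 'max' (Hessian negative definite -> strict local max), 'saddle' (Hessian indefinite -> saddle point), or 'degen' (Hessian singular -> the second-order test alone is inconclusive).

Compute the Hessian H = grad^2 f:
  H = [[-3, -1], [-1, 3]]
Verify stationarity: grad f(x*) = H x* + g = (0, 0).
Eigenvalues of H: -3.1623, 3.1623.
Eigenvalues have mixed signs, so H is indefinite -> x* is a saddle point.

saddle


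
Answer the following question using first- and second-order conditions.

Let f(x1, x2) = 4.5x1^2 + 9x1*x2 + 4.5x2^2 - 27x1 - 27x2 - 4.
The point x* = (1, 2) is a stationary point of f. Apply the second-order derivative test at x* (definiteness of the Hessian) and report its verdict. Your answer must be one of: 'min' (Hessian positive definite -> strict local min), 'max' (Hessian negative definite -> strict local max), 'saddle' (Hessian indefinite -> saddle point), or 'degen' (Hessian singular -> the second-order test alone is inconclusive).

Compute the Hessian H = grad^2 f:
  H = [[9, 9], [9, 9]]
Verify stationarity: grad f(x*) = H x* + g = (0, 0).
Eigenvalues of H: 0, 18.
H has a zero eigenvalue (singular; positive semidefinite but not definite), so H is neither positive definite, negative definite, nor indefinite. The second-order test alone is inconclusive -> degen.
(Indeed, f is constant along the null direction of H through x*, so x* is not a strict local extremum.)

degen


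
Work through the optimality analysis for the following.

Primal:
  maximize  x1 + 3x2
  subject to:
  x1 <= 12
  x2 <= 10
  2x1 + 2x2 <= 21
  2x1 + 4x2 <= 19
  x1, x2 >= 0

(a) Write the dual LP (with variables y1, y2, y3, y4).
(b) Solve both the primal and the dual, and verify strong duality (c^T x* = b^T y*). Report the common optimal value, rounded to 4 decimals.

The standard primal-dual pair for 'max c^T x s.t. A x <= b, x >= 0' is:
  Dual:  min b^T y  s.t.  A^T y >= c,  y >= 0.

So the dual LP is:
  minimize  12y1 + 10y2 + 21y3 + 19y4
  subject to:
    y1 + 2y3 + 2y4 >= 1
    y2 + 2y3 + 4y4 >= 3
    y1, y2, y3, y4 >= 0

Solving the primal: x* = (0, 4.75).
  primal value c^T x* = 14.25.
Solving the dual: y* = (0, 0, 0, 0.75).
  dual value b^T y* = 14.25.
Strong duality: c^T x* = b^T y*. Confirmed.

14.25


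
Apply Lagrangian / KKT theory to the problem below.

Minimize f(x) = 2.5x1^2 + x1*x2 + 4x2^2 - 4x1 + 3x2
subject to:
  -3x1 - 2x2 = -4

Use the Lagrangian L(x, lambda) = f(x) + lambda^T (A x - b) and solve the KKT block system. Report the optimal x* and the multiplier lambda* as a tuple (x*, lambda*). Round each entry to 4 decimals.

Form the Lagrangian:
  L(x, lambda) = (1/2) x^T Q x + c^T x + lambda^T (A x - b)
Stationarity (grad_x L = 0): Q x + c + A^T lambda = 0.
Primal feasibility: A x = b.

This gives the KKT block system:
  [ Q   A^T ] [ x     ]   [-c ]
  [ A    0  ] [ lambda ] = [ b ]

Solving the linear system:
  x*      = (1.525, -0.2875)
  lambda* = (1.1125)
  f(x*)   = -1.2563

x* = (1.525, -0.2875), lambda* = (1.1125)


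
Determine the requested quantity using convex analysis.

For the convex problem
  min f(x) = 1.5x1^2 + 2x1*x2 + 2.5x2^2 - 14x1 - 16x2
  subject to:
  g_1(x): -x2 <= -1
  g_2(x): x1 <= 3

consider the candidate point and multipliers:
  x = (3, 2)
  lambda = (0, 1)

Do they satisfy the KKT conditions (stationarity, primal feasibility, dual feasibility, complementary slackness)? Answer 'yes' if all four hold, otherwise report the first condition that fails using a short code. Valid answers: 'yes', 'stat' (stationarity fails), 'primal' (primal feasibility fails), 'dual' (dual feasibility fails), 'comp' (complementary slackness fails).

Gradient of f: grad f(x) = Q x + c = (-1, 0)
Constraint values g_i(x) = a_i^T x - b_i:
  g_1((3, 2)) = -1
  g_2((3, 2)) = 0
Stationarity residual: grad f(x) + sum_i lambda_i a_i = (0, 0)
  -> stationarity OK
Primal feasibility (all g_i <= 0): OK
Dual feasibility (all lambda_i >= 0): OK
Complementary slackness (lambda_i * g_i(x) = 0 for all i): OK

Verdict: yes, KKT holds.

yes


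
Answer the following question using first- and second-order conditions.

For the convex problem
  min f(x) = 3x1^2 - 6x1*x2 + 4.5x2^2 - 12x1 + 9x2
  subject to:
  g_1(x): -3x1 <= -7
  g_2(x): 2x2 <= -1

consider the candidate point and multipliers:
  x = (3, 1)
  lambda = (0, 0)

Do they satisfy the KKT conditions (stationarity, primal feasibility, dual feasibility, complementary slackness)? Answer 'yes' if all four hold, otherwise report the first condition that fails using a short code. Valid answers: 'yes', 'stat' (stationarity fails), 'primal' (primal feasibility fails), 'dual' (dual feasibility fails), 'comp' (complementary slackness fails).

Gradient of f: grad f(x) = Q x + c = (0, 0)
Constraint values g_i(x) = a_i^T x - b_i:
  g_1((3, 1)) = -2
  g_2((3, 1)) = 3
Stationarity residual: grad f(x) + sum_i lambda_i a_i = (0, 0)
  -> stationarity OK
Primal feasibility (all g_i <= 0): FAILS
Dual feasibility (all lambda_i >= 0): OK
Complementary slackness (lambda_i * g_i(x) = 0 for all i): OK

Verdict: the first failing condition is primal_feasibility -> primal.

primal


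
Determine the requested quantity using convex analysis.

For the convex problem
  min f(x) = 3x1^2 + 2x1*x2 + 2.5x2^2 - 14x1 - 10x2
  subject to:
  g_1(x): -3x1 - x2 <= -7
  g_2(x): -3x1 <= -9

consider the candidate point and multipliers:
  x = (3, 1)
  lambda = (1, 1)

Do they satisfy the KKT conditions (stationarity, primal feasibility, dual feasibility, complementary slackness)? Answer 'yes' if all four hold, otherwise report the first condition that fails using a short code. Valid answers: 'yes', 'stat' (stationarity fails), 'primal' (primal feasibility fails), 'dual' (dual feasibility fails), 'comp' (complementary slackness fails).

Gradient of f: grad f(x) = Q x + c = (6, 1)
Constraint values g_i(x) = a_i^T x - b_i:
  g_1((3, 1)) = -3
  g_2((3, 1)) = 0
Stationarity residual: grad f(x) + sum_i lambda_i a_i = (0, 0)
  -> stationarity OK
Primal feasibility (all g_i <= 0): OK
Dual feasibility (all lambda_i >= 0): OK
Complementary slackness (lambda_i * g_i(x) = 0 for all i): FAILS

Verdict: the first failing condition is complementary_slackness -> comp.

comp


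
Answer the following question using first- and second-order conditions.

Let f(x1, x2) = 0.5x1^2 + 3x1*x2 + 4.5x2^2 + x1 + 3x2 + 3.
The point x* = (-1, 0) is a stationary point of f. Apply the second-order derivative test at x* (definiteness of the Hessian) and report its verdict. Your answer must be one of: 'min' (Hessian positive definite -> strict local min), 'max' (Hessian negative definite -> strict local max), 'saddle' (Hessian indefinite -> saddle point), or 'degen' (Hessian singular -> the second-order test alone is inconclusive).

Compute the Hessian H = grad^2 f:
  H = [[1, 3], [3, 9]]
Verify stationarity: grad f(x*) = H x* + g = (0, 0).
Eigenvalues of H: 0, 10.
H has a zero eigenvalue (singular; positive semidefinite but not definite), so H is neither positive definite, negative definite, nor indefinite. The second-order test alone is inconclusive -> degen.
(Indeed, f is constant along the null direction of H through x*, so x* is not a strict local extremum.)

degen
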